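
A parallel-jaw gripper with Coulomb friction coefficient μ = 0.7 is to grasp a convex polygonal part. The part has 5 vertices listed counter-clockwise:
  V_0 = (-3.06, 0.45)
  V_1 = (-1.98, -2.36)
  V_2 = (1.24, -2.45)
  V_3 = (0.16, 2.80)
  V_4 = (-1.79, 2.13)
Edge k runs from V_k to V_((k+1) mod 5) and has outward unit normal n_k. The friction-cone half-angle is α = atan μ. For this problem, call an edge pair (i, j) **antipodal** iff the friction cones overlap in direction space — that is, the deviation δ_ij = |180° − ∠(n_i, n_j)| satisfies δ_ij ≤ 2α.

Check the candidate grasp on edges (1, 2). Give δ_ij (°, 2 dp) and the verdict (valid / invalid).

α = atan 0.7 = 34.99°;  2α = 69.98°
edge 1: e_1 = (+3.22, -0.09);  n_1 = (-0.0279, -0.9996)
edge 2: e_2 = (-1.08, +5.25);  n_2 = (+0.9795, +0.2015)
∠(n_1, n_2) = 103.23°
δ = |180° − 103.23°| = 76.77°
76.77° > 2α = 69.98°  →  invalid

δ = 76.77°, invalid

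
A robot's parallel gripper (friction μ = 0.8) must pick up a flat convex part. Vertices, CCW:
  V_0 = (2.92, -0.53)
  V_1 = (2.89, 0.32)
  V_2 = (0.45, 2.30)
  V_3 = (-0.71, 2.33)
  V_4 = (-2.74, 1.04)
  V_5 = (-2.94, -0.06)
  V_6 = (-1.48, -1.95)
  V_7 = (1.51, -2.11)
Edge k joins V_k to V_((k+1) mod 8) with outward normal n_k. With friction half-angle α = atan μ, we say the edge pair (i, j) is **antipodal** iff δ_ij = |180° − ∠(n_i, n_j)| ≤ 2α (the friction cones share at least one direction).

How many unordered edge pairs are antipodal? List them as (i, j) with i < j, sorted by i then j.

count = 12; pairs: (0,3), (0,4), (0,5), (1,4), (1,5), (1,6), (2,5), (2,6), (2,7), (3,6), (3,7), (4,7)

α = atan 0.8 = 38.66°;  2α = 77.32°
n_0 = (+0.9994, +0.0353)
n_1 = (+0.6301, +0.7765)
n_2 = (+0.0259, +0.9997)
n_3 = (-0.5363, +0.8440)
n_4 = (-0.9839, +0.1789)
n_5 = (-0.7914, -0.6113)
n_6 = (-0.0534, -0.9986)
n_7 = (+0.7461, -0.6658)
  (0,1): δ = 131.08°  ·
  (0,2): δ = 93.50°  ·
  (0,3): δ = 59.59°  ✓
  (0,4): δ = 12.33°  ✓
  (0,5): δ = 35.66°  ✓
  (0,6): δ = 84.92°  ·
  (0,7): δ = 136.23°  ·
  (1,2): δ = 142.42°  ·
  (1,3): δ = 108.51°  ·
  (1,4): δ = 61.25°  ✓
  (1,5): δ = 13.26°  ✓
  (1,6): δ = 36.00°  ✓
  (1,7): δ = 87.31°  ·
  (2,3): δ = 146.08°  ·
  (2,4): δ = 98.82°  ·
  (2,5): δ = 50.83°  ✓
  (2,6): δ = 1.58°  ✓
  (2,7): δ = 49.74°  ✓
  (3,4): δ = 132.74°  ·
  (3,5): δ = 84.75°  ·
  (3,6): δ = 35.50°  ✓
  (3,7): δ = 15.82°  ✓
  (4,5): δ = 132.01°  ·
  (4,6): δ = 82.76°  ·
  (4,7): δ = 31.44°  ✓
  (5,6): δ = 130.75°  ·
  (5,7): δ = 79.43°  ·
  (6,7): δ = 128.68°  ·
antipodal pairs: 12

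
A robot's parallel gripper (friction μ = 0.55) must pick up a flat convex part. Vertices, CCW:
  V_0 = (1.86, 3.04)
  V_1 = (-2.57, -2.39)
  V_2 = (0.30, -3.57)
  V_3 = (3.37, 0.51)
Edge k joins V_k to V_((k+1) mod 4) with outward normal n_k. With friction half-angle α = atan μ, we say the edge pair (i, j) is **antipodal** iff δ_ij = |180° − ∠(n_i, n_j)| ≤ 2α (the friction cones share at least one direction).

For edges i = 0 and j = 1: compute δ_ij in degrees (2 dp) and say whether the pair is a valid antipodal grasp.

α = atan 0.55 = 28.81°;  2α = 57.62°
edge 0: e_0 = (-4.43, -5.43);  n_0 = (-0.7748, +0.6321)
edge 1: e_1 = (+2.87, -1.18);  n_1 = (-0.3803, -0.9249)
∠(n_0, n_1) = 106.86°
δ = |180° − 106.86°| = 73.14°
73.14° > 2α = 57.62°  →  invalid

δ = 73.14°, invalid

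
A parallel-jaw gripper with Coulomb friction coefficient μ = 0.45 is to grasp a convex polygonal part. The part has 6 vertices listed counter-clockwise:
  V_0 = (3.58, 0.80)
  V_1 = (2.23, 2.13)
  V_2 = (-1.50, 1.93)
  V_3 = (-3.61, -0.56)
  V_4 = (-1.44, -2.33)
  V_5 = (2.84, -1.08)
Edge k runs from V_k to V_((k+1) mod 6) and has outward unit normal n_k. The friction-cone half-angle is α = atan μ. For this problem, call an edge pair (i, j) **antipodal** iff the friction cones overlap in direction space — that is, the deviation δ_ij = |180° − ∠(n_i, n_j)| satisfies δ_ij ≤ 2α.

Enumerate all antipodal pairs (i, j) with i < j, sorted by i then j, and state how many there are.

α = atan 0.45 = 24.23°;  2α = 48.46°
n_0 = (+0.7018, +0.7124)
n_1 = (-0.0535, +0.9986)
n_2 = (-0.7629, +0.6465)
n_3 = (-0.6321, -0.7749)
n_4 = (+0.2803, -0.9599)
n_5 = (+0.9305, -0.3663)
  (0,1): δ = 132.36°  ·
  (0,2): δ = 85.71°  ·
  (0,3): δ = 5.37°  ✓
  (0,4): δ = 60.85°  ·
  (0,5): δ = 113.09°  ·
  (1,2): δ = 133.35°  ·
  (1,3): δ = 42.27°  ✓
  (1,4): δ = 13.21°  ✓
  (1,5): δ = 65.45°  ·
  (2,3): δ = 88.93°  ·
  (2,4): δ = 33.44°  ✓
  (2,5): δ = 18.79°  ✓
  (3,4): δ = 124.52°  ·
  (3,5): δ = 72.28°  ·
  (4,5): δ = 127.77°  ·
antipodal pairs: 5

count = 5; pairs: (0,3), (1,3), (1,4), (2,4), (2,5)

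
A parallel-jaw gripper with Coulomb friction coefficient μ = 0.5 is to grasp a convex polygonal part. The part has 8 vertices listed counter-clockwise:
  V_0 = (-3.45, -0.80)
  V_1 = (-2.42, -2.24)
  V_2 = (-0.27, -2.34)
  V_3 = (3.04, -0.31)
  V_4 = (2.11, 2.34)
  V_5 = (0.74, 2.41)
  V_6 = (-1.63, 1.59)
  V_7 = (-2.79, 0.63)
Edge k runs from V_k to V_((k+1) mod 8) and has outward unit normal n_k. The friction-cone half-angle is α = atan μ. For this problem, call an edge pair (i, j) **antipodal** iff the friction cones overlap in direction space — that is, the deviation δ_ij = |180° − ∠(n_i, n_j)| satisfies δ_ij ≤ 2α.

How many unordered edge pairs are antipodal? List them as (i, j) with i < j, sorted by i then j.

count = 10; pairs: (0,3), (0,4), (1,4), (1,5), (1,6), (2,4), (2,5), (2,6), (2,7), (3,7)

α = atan 0.5 = 26.57°;  2α = 53.13°
n_0 = (-0.8134, -0.5818)
n_1 = (-0.0465, -0.9989)
n_2 = (+0.5228, -0.8525)
n_3 = (+0.9436, +0.3311)
n_4 = (+0.0510, +0.9987)
n_5 = (-0.3270, +0.9450)
n_6 = (-0.6376, +0.7704)
n_7 = (-0.9080, +0.4191)
  (0,1): δ = 128.24°  ·
  (0,2): δ = 94.05°  ·
  (0,3): δ = 16.24°  ✓
  (0,4): δ = 51.50°  ✓
  (0,5): δ = 73.51°  ·
  (0,6): δ = 94.04°  ·
  (0,7): δ = 119.65°  ·
  (1,2): δ = 145.82°  ·
  (1,3): δ = 68.00°  ·
  (1,4): δ = 0.26°  ✓
  (1,5): δ = 21.75°  ✓
  (1,6): δ = 42.27°  ✓
  (1,7): δ = 67.89°  ·
  (2,3): δ = 102.18°  ·
  (2,4): δ = 34.45°  ✓
  (2,5): δ = 12.44°  ✓
  (2,6): δ = 8.09°  ✓
  (2,7): δ = 33.70°  ✓
  (3,4): δ = 112.26°  ·
  (3,5): δ = 90.25°  ·
  (3,6): δ = 69.73°  ·
  (3,7): δ = 44.11°  ✓
  (4,5): δ = 157.99°  ·
  (4,6): δ = 137.46°  ·
  (4,7): δ = 111.85°  ·
  (5,6): δ = 159.47°  ·
  (5,7): δ = 133.86°  ·
  (6,7): δ = 154.39°  ·
antipodal pairs: 10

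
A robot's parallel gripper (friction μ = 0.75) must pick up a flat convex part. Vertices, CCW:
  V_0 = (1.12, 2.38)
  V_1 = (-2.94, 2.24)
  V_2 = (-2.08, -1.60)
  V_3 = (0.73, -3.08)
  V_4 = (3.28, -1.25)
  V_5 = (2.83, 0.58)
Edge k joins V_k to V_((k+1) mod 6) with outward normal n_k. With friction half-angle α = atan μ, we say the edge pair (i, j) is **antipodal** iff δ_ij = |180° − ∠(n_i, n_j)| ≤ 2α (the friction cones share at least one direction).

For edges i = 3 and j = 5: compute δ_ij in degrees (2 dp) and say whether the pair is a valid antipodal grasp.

δ = 82.13°, invalid

α = atan 0.75 = 36.87°;  2α = 73.74°
edge 3: e_3 = (+2.55, +1.83);  n_3 = (+0.5830, -0.8124)
edge 5: e_5 = (-1.71, +1.80);  n_5 = (+0.7250, +0.6887)
∠(n_3, n_5) = 97.87°
δ = |180° − 97.87°| = 82.13°
82.13° > 2α = 73.74°  →  invalid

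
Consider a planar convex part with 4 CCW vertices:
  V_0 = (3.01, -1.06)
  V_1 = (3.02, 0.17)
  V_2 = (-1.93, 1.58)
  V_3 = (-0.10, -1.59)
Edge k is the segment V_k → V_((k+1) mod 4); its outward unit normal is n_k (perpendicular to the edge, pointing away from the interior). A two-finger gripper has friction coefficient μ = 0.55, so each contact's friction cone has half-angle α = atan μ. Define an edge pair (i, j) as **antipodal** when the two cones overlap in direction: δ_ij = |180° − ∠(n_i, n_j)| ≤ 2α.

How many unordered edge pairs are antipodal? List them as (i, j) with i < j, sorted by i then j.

count = 3; pairs: (0,2), (1,2), (1,3)

α = atan 0.55 = 28.81°;  2α = 57.62°
n_0 = (+1.0000, -0.0081)
n_1 = (+0.2740, +0.9617)
n_2 = (-0.8660, -0.5000)
n_3 = (+0.1680, -0.9858)
  (0,1): δ = 105.43°  ·
  (0,2): δ = 30.46°  ✓
  (0,3): δ = 100.14°  ·
  (1,2): δ = 44.10°  ✓
  (1,3): δ = 25.57°  ✓
  (2,3): δ = 110.33°  ·
antipodal pairs: 3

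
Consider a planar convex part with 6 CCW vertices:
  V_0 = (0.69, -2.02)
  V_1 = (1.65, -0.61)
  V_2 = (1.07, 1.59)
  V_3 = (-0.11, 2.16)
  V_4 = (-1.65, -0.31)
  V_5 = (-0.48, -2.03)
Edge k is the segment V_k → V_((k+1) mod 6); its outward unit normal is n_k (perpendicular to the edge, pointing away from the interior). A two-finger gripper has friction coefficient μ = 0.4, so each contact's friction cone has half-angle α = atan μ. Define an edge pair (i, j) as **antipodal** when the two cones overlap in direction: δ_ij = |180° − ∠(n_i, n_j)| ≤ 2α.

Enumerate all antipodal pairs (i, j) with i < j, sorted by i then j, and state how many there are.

α = atan 0.4 = 21.80°;  2α = 43.60°
n_0 = (+0.8266, -0.5628)
n_1 = (+0.9670, +0.2549)
n_2 = (+0.4350, +0.9004)
n_3 = (-0.8486, +0.5291)
n_4 = (-0.8268, -0.5624)
n_5 = (+0.0085, -1.0000)
  (0,1): δ = 130.98°  ·
  (0,2): δ = 81.53°  ·
  (0,3): δ = 2.31°  ✓
  (0,4): δ = 68.47°  ·
  (0,5): δ = 124.74°  ·
  (1,2): δ = 130.55°  ·
  (1,3): δ = 46.71°  ·
  (1,4): δ = 19.46°  ✓
  (1,5): δ = 75.72°  ·
  (2,3): δ = 96.16°  ·
  (2,4): δ = 29.99°  ✓
  (2,5): δ = 26.27°  ✓
  (3,4): δ = 113.83°  ·
  (3,5): δ = 57.57°  ·
  (4,5): δ = 123.74°  ·
antipodal pairs: 4

count = 4; pairs: (0,3), (1,4), (2,4), (2,5)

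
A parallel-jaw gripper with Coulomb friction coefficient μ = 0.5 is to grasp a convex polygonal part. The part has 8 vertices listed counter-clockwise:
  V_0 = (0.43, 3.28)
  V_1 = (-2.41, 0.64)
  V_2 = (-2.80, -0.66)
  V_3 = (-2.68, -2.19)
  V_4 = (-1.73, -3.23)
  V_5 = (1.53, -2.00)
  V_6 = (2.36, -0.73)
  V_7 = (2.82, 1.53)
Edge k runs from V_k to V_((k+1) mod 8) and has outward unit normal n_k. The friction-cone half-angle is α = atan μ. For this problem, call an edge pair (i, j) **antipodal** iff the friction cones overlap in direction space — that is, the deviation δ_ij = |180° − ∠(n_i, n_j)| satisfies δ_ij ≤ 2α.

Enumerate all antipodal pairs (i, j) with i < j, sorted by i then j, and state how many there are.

count = 10; pairs: (0,4), (0,5), (0,6), (1,4), (1,5), (1,6), (2,5), (2,6), (2,7), (3,7)

α = atan 0.5 = 26.57°;  2α = 53.13°
n_0 = (-0.6808, +0.7324)
n_1 = (-0.9578, +0.2873)
n_2 = (-0.9969, -0.0782)
n_3 = (-0.7383, -0.6744)
n_4 = (+0.3530, -0.9356)
n_5 = (+0.8371, -0.5471)
n_6 = (+0.9799, -0.1995)
n_7 = (+0.5908, +0.8068)
  (0,1): δ = 149.61°  ·
  (0,2): δ = 128.43°  ·
  (0,3): δ = 90.50°  ·
  (0,4): δ = 22.24°  ✓
  (0,5): δ = 13.92°  ✓
  (0,6): δ = 35.59°  ✓
  (0,7): δ = 100.88°  ·
  (1,2): δ = 158.82°  ·
  (1,3): δ = 120.89°  ·
  (1,4): δ = 52.63°  ✓
  (1,5): δ = 16.47°  ✓
  (1,6): δ = 5.19°  ✓
  (1,7): δ = 70.49°  ·
  (2,3): δ = 142.07°  ·
  (2,4): δ = 73.81°  ·
  (2,5): δ = 37.65°  ✓
  (2,6): δ = 15.99°  ✓
  (2,7): δ = 49.30°  ✓
  (3,4): δ = 111.74°  ·
  (3,5): δ = 75.58°  ·
  (3,6): δ = 53.92°  ·
  (3,7): δ = 11.38°  ✓
  (4,5): δ = 143.84°  ·
  (4,6): δ = 122.18°  ·
  (4,7): δ = 56.88°  ·
  (5,6): δ = 158.34°  ·
  (5,7): δ = 93.05°  ·
  (6,7): δ = 114.71°  ·
antipodal pairs: 10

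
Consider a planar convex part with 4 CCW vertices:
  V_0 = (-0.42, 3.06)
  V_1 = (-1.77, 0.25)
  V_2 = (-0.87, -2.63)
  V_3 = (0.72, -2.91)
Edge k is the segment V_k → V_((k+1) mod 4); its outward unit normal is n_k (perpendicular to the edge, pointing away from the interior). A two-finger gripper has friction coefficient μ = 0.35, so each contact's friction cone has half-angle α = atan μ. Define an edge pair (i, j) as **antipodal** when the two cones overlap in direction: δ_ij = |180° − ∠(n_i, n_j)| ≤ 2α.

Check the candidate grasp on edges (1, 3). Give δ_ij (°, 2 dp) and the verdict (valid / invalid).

δ = 6.54°, valid

α = atan 0.35 = 19.29°;  2α = 38.58°
edge 1: e_1 = (+0.90, -2.88);  n_1 = (-0.9545, -0.2983)
edge 3: e_3 = (-1.14, +5.97);  n_3 = (+0.9823, +0.1876)
∠(n_1, n_3) = 173.46°
δ = |180° − 173.46°| = 6.54°
6.54° ≤ 2α = 38.58°  →  valid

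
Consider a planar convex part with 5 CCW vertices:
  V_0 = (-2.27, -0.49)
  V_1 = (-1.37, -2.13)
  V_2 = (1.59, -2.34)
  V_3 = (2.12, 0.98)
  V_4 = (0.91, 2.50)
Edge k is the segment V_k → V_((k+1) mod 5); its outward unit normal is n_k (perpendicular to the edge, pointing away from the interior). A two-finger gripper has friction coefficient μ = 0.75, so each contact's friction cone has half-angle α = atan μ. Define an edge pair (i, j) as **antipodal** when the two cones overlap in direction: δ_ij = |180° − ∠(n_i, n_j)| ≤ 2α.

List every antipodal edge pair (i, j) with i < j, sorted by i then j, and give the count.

count = 5; pairs: (0,2), (0,3), (1,3), (1,4), (2,4)

α = atan 0.75 = 36.87°;  2α = 73.74°
n_0 = (-0.8767, -0.4811)
n_1 = (-0.0708, -0.9975)
n_2 = (+0.9875, -0.1576)
n_3 = (+0.7824, +0.6228)
n_4 = (-0.6850, +0.7285)
  (0,1): δ = 122.82°  ·
  (0,2): δ = 37.83°  ✓
  (0,3): δ = 9.76°  ✓
  (0,4): δ = 104.48°  ·
  (1,2): δ = 95.01°  ·
  (1,3): δ = 47.42°  ✓
  (1,4): δ = 47.29°  ✓
  (2,3): δ = 132.41°  ·
  (2,4): δ = 37.69°  ✓
  (3,4): δ = 85.29°  ·
antipodal pairs: 5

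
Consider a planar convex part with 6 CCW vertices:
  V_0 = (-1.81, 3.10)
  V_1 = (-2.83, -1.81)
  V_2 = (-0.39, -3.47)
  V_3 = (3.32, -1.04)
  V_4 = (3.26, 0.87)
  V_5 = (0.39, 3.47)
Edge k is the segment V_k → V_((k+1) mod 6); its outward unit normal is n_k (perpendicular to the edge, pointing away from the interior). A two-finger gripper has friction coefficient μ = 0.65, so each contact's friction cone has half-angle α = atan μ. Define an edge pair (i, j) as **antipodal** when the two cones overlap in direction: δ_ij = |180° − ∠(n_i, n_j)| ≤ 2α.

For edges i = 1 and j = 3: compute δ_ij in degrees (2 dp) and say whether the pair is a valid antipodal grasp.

δ = 53.97°, valid

α = atan 0.65 = 33.02°;  2α = 66.05°
edge 1: e_1 = (+2.44, -1.66);  n_1 = (-0.5625, -0.8268)
edge 3: e_3 = (-0.06, +1.91);  n_3 = (+0.9995, +0.0314)
∠(n_1, n_3) = 126.03°
δ = |180° − 126.03°| = 53.97°
53.97° ≤ 2α = 66.05°  →  valid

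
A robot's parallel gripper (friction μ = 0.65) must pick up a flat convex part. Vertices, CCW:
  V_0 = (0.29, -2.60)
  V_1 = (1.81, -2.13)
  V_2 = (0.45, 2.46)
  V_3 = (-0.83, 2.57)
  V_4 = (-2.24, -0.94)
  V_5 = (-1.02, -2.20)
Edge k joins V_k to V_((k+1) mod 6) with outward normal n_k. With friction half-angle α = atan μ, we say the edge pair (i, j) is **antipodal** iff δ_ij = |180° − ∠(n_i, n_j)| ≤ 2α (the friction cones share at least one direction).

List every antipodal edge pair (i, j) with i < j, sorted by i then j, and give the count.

count = 7; pairs: (0,2), (0,3), (1,3), (1,4), (1,5), (2,4), (2,5)

α = atan 0.65 = 33.02°;  2α = 66.05°
n_0 = (+0.2954, -0.9554)
n_1 = (+0.9588, +0.2841)
n_2 = (+0.0856, +0.9963)
n_3 = (-0.9279, +0.3728)
n_4 = (-0.7184, -0.6956)
n_5 = (-0.2920, -0.9564)
  (0,1): δ = 90.68°  ·
  (0,2): δ = 22.09°  ✓
  (0,3): δ = 50.93°  ✓
  (0,4): δ = 116.89°  ·
  (0,5): δ = 145.84°  ·
  (1,2): δ = 111.42°  ·
  (1,3): δ = 38.39°  ✓
  (1,4): δ = 27.57°  ✓
  (1,5): δ = 56.52°  ✓
  (2,3): δ = 106.97°  ·
  (2,4): δ = 41.01°  ✓
  (2,5): δ = 12.07°  ✓
  (3,4): δ = 114.04°  ·
  (3,5): δ = 85.09°  ·
  (4,5): δ = 151.06°  ·
antipodal pairs: 7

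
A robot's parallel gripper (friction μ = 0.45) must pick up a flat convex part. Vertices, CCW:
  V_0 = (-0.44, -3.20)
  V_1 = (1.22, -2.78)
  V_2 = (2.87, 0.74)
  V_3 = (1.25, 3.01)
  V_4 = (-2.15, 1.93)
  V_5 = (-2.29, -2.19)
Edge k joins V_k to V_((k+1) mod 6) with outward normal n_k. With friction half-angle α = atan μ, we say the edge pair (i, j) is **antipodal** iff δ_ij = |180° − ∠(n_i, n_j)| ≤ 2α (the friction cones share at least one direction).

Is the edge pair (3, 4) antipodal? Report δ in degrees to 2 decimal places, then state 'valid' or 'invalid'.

α = atan 0.45 = 24.23°;  2α = 48.46°
edge 3: e_3 = (-3.40, -1.08);  n_3 = (-0.3027, +0.9531)
edge 4: e_4 = (-0.14, -4.12);  n_4 = (-0.9994, +0.0340)
∠(n_3, n_4) = 70.43°
δ = |180° − 70.43°| = 109.57°
109.57° > 2α = 48.46°  →  invalid

δ = 109.57°, invalid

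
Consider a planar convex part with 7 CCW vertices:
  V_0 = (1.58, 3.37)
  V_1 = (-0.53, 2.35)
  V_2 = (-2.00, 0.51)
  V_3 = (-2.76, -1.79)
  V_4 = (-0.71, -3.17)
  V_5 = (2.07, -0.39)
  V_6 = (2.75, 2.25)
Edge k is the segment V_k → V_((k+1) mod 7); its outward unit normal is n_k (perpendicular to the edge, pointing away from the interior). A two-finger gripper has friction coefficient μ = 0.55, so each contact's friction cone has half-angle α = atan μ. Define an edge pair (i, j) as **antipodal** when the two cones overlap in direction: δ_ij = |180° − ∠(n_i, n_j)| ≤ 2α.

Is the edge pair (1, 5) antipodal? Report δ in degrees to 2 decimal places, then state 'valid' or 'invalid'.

α = atan 0.55 = 28.81°;  2α = 57.62°
edge 1: e_1 = (-1.47, -1.84);  n_1 = (-0.7813, +0.6242)
edge 5: e_5 = (+0.68, +2.64);  n_5 = (+0.9684, -0.2494)
∠(n_1, n_5) = 155.82°
δ = |180° − 155.82°| = 24.18°
24.18° ≤ 2α = 57.62°  →  valid

δ = 24.18°, valid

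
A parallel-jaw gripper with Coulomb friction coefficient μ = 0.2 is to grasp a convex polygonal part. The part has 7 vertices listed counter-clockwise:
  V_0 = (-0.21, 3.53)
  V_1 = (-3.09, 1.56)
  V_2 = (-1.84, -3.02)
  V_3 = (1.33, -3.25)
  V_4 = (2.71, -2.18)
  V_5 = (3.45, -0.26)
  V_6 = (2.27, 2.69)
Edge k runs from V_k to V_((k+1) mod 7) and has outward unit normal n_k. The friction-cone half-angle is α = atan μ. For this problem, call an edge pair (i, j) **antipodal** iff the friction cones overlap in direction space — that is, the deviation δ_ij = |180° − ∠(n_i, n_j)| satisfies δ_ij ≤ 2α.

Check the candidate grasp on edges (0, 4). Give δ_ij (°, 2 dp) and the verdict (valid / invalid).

α = atan 0.2 = 11.31°;  2α = 22.62°
edge 0: e_0 = (-2.88, -1.97);  n_0 = (-0.5646, +0.8254)
edge 4: e_4 = (+0.74, +1.92);  n_4 = (+0.9331, -0.3596)
∠(n_0, n_4) = 145.45°
δ = |180° − 145.45°| = 34.55°
34.55° > 2α = 22.62°  →  invalid

δ = 34.55°, invalid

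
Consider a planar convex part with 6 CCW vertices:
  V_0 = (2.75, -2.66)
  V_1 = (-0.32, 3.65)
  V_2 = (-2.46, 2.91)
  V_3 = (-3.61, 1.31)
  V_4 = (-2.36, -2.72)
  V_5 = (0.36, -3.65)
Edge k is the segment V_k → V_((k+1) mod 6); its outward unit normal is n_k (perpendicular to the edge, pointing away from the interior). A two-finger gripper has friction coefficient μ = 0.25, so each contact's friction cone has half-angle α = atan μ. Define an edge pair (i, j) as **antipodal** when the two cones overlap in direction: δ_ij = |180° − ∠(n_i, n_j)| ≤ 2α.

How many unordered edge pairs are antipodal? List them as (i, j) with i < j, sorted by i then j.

count = 2; pairs: (0,3), (1,5)

α = atan 0.25 = 14.04°;  2α = 28.07°
n_0 = (+0.8992, +0.4375)
n_1 = (-0.3268, +0.9451)
n_2 = (-0.8120, +0.5836)
n_3 = (-0.9551, -0.2963)
n_4 = (-0.3235, -0.9462)
n_5 = (+0.3827, -0.9239)
  (0,1): δ = 96.87°  ·
  (0,2): δ = 61.65°  ·
  (0,3): δ = 8.71°  ✓
  (0,4): δ = 45.18°  ·
  (0,5): δ = 86.56°  ·
  (1,2): δ = 144.78°  ·
  (1,3): δ = 91.84°  ·
  (1,4): δ = 37.95°  ·
  (1,5): δ = 3.43°  ✓
  (2,3): δ = 127.06°  ·
  (2,4): δ = 73.17°  ·
  (2,5): δ = 31.79°  ·
  (3,4): δ = 126.11°  ·
  (3,5): δ = 84.73°  ·
  (4,5): δ = 138.62°  ·
antipodal pairs: 2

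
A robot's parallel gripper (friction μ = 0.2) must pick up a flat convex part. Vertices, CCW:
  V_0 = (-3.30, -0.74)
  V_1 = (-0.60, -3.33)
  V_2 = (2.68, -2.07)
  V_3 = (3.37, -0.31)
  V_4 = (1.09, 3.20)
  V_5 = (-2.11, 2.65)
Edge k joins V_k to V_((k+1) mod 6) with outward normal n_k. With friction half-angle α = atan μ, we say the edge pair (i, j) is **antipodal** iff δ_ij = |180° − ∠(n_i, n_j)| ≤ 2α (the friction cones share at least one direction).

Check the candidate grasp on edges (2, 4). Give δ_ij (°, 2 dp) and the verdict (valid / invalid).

δ = 58.84°, invalid

α = atan 0.2 = 11.31°;  2α = 22.62°
edge 2: e_2 = (+0.69, +1.76);  n_2 = (+0.9310, -0.3650)
edge 4: e_4 = (-3.20, -0.55);  n_4 = (-0.1694, +0.9855)
∠(n_2, n_4) = 121.16°
δ = |180° − 121.16°| = 58.84°
58.84° > 2α = 22.62°  →  invalid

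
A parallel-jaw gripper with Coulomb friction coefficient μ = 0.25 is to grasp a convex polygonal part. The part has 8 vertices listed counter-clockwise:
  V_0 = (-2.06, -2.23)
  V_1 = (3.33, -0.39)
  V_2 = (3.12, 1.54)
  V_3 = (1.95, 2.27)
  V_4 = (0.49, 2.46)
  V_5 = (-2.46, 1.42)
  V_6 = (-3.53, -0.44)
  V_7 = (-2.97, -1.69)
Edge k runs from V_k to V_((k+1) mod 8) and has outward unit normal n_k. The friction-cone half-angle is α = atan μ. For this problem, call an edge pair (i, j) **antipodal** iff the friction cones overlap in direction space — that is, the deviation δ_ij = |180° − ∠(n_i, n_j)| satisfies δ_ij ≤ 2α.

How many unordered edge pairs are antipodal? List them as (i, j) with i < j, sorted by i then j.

α = atan 0.25 = 14.04°;  2α = 28.07°
n_0 = (+0.3231, -0.9464)
n_1 = (+0.9941, +0.1082)
n_2 = (+0.5293, +0.8484)
n_3 = (+0.1290, +0.9916)
n_4 = (-0.3325, +0.9431)
n_5 = (-0.8668, +0.4986)
n_6 = (-0.9126, -0.4088)
n_7 = (-0.5103, -0.8600)
  (0,1): δ = 102.64°  ·
  (0,2): δ = 50.81°  ·
  (0,3): δ = 26.26°  ✓
  (0,4): δ = 0.57°  ✓
  (0,5): δ = 41.24°  ·
  (0,6): δ = 95.28°  ·
  (0,7): δ = 130.47°  ·
  (1,2): δ = 128.17°  ·
  (1,3): δ = 103.62°  ·
  (1,4): δ = 76.79°  ·
  (1,5): δ = 36.12°  ·
  (1,6): δ = 17.92°  ✓
  (1,7): δ = 53.11°  ·
  (2,3): δ = 155.45°  ·
  (2,4): δ = 128.62°  ·
  (2,5): δ = 87.95°  ·
  (2,6): δ = 33.91°  ·
  (2,7): δ = 1.28°  ✓
  (3,4): δ = 153.17°  ·
  (3,5): δ = 112.50°  ·
  (3,6): δ = 58.45°  ·
  (3,7): δ = 23.27°  ✓
  (4,5): δ = 139.33°  ·
  (4,6): δ = 85.29°  ·
  (4,7): δ = 50.10°  ·
  (5,6): δ = 125.96°  ·
  (5,7): δ = 90.77°  ·
  (6,7): δ = 144.82°  ·
antipodal pairs: 5

count = 5; pairs: (0,3), (0,4), (1,6), (2,7), (3,7)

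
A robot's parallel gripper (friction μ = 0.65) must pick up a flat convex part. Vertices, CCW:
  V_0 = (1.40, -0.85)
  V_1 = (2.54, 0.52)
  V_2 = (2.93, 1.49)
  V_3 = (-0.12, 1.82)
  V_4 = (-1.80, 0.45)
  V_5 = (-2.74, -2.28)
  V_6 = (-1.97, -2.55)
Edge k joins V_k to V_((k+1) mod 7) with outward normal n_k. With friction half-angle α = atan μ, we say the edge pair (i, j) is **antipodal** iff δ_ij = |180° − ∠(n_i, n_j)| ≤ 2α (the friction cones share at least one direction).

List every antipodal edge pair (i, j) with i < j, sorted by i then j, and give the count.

count = 10; pairs: (0,2), (0,3), (0,4), (1,3), (1,4), (2,5), (2,6), (3,5), (3,6), (4,6)

α = atan 0.65 = 33.02°;  2α = 66.05°
n_0 = (+0.7687, -0.6396)
n_1 = (+0.9278, -0.3730)
n_2 = (+0.1076, +0.9942)
n_3 = (-0.6320, +0.7750)
n_4 = (-0.9455, +0.3256)
n_5 = (-0.3309, -0.9437)
n_6 = (+0.4504, -0.8928)
  (0,1): δ = 162.14°  ·
  (0,2): δ = 56.41°  ✓
  (0,3): δ = 11.04°  ✓
  (0,4): δ = 20.76°  ✓
  (0,5): δ = 110.44°  ·
  (0,6): δ = 156.53°  ·
  (1,2): δ = 74.27°  ·
  (1,3): δ = 28.90°  ✓
  (1,4): δ = 2.90°  ✓
  (1,5): δ = 92.58°  ·
  (1,6): δ = 138.67°  ·
  (2,3): δ = 134.63°  ·
  (2,4): δ = 102.82°  ·
  (2,5): δ = 13.15°  ✓
  (2,6): δ = 32.94°  ✓
  (3,4): δ = 148.20°  ·
  (3,5): δ = 58.52°  ✓
  (3,6): δ = 12.43°  ✓
  (4,5): δ = 90.32°  ·
  (4,6): δ = 44.23°  ✓
  (5,6): δ = 133.91°  ·
antipodal pairs: 10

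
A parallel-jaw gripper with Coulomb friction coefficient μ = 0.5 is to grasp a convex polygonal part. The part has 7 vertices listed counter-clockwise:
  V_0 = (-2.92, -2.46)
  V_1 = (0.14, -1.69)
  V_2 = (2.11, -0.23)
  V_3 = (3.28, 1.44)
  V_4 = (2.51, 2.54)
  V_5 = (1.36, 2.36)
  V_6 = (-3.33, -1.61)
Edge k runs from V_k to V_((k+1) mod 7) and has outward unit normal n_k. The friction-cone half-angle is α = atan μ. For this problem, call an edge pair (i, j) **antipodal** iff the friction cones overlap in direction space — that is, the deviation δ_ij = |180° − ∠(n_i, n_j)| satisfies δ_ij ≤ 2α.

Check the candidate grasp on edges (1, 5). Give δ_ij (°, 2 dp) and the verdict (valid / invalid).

δ = 3.70°, valid

α = atan 0.5 = 26.57°;  2α = 53.13°
edge 1: e_1 = (+1.97, +1.46);  n_1 = (+0.5954, -0.8034)
edge 5: e_5 = (-4.69, -3.97);  n_5 = (-0.6461, +0.7633)
∠(n_1, n_5) = 176.30°
δ = |180° − 176.30°| = 3.70°
3.70° ≤ 2α = 53.13°  →  valid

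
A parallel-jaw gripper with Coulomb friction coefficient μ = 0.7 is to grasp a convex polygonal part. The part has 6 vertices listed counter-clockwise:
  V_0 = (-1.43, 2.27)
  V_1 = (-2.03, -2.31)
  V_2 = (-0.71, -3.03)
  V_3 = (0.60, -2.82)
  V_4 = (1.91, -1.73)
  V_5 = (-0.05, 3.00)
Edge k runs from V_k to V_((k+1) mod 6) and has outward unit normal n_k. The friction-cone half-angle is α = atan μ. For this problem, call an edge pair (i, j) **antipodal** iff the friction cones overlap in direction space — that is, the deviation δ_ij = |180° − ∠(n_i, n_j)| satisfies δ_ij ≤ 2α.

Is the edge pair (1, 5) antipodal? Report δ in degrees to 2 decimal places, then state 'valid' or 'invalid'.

α = atan 0.7 = 34.99°;  2α = 69.98°
edge 1: e_1 = (+1.32, -0.72);  n_1 = (-0.4789, -0.8779)
edge 5: e_5 = (-1.38, -0.73);  n_5 = (-0.4676, +0.8839)
∠(n_1, n_5) = 123.51°
δ = |180° − 123.51°| = 56.49°
56.49° ≤ 2α = 69.98°  →  valid

δ = 56.49°, valid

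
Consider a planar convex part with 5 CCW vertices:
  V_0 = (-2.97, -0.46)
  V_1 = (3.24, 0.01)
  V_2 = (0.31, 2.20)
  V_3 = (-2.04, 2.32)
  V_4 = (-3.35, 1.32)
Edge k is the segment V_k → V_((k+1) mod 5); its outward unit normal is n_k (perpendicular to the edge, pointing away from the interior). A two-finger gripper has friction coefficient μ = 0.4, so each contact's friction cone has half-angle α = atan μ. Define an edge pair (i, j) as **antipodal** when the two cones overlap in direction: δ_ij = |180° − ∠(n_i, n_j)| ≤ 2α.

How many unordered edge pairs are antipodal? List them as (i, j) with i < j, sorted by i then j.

count = 4; pairs: (0,1), (0,2), (0,3), (1,4)

α = atan 0.4 = 21.80°;  2α = 43.60°
n_0 = (+0.0755, -0.9971)
n_1 = (+0.5987, +0.8010)
n_2 = (+0.0510, +0.9987)
n_3 = (-0.6068, +0.7949)
n_4 = (-0.9780, -0.2088)
  (0,1): δ = 41.10°  ✓
  (0,2): δ = 7.25°  ✓
  (0,3): δ = 33.03°  ✓
  (0,4): δ = 97.72°  ·
  (1,2): δ = 146.15°  ·
  (1,3): δ = 105.87°  ·
  (1,4): δ = 41.17°  ✓
  (2,3): δ = 139.72°  ·
  (2,4): δ = 75.03°  ·
  (3,4): δ = 115.31°  ·
antipodal pairs: 4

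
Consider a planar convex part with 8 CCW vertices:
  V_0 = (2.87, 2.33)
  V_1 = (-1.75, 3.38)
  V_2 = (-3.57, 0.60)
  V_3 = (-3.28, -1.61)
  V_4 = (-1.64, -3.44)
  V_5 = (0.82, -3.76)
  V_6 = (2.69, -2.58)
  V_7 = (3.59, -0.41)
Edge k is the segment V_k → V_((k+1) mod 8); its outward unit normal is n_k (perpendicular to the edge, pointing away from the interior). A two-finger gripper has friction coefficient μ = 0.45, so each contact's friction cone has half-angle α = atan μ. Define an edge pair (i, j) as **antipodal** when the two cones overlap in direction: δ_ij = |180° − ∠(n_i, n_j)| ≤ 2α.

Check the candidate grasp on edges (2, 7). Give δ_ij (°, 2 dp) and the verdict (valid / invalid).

δ = 7.25°, valid

α = atan 0.45 = 24.23°;  2α = 48.46°
edge 2: e_2 = (+0.29, -2.21);  n_2 = (-0.9915, -0.1301)
edge 7: e_7 = (-0.72, +2.74);  n_7 = (+0.9672, +0.2541)
∠(n_2, n_7) = 172.75°
δ = |180° − 172.75°| = 7.25°
7.25° ≤ 2α = 48.46°  →  valid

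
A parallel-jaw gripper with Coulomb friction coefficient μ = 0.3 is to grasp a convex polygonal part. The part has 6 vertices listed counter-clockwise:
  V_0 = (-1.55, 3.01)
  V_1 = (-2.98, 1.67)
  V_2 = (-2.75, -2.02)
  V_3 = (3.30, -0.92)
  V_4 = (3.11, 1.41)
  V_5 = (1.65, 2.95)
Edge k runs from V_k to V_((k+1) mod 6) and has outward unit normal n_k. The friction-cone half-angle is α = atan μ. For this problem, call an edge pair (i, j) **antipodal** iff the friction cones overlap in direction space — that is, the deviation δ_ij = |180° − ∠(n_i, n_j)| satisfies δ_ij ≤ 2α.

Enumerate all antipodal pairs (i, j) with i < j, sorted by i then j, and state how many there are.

count = 3; pairs: (0,2), (1,3), (2,5)

α = atan 0.3 = 16.70°;  2α = 33.40°
n_0 = (-0.6838, +0.7297)
n_1 = (-0.9981, -0.0622)
n_2 = (+0.1789, -0.9839)
n_3 = (+0.9967, +0.0813)
n_4 = (+0.7257, +0.6880)
n_5 = (+0.0187, +0.9998)
  (0,1): δ = 129.57°  ·
  (0,2): δ = 32.83°  ✓
  (0,3): δ = 51.52°  ·
  (0,4): δ = 90.33°  ·
  (0,5): δ = 135.79°  ·
  (1,2): δ = 83.26°  ·
  (1,3): δ = 1.10°  ✓
  (1,4): δ = 39.91°  ·
  (1,5): δ = 85.36°  ·
  (2,3): δ = 95.64°  ·
  (2,4): δ = 56.83°  ·
  (2,5): δ = 11.38°  ✓
  (3,4): δ = 141.19°  ·
  (3,5): δ = 95.74°  ·
  (4,5): δ = 134.55°  ·
antipodal pairs: 3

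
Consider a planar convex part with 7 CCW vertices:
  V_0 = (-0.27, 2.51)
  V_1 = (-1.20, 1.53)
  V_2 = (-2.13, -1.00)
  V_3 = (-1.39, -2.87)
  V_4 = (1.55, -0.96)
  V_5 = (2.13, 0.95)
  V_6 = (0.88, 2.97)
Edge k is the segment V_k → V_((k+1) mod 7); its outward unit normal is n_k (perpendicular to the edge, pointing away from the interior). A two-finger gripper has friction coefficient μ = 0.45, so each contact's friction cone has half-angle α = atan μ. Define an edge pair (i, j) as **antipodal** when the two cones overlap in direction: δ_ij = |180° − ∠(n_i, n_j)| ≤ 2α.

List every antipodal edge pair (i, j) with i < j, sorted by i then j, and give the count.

α = atan 0.45 = 24.23°;  2α = 48.46°
n_0 = (-0.7254, +0.6884)
n_1 = (-0.9386, +0.3450)
n_2 = (-0.9298, -0.3680)
n_3 = (+0.5448, -0.8386)
n_4 = (+0.9569, -0.2906)
n_5 = (+0.8504, +0.5262)
n_6 = (-0.3714, +0.9285)
  (0,1): δ = 156.68°  ·
  (0,2): δ = 114.91°  ·
  (0,3): δ = 13.49°  ✓
  (0,4): δ = 26.61°  ✓
  (0,5): δ = 75.25°  ·
  (0,6): δ = 155.30°  ·
  (1,2): δ = 138.23°  ·
  (1,3): δ = 36.81°  ✓
  (1,4): δ = 3.29°  ✓
  (1,5): δ = 51.93°  ·
  (1,6): δ = 131.98°  ·
  (2,3): δ = 78.58°  ·
  (2,4): δ = 38.48°  ✓
  (2,5): δ = 10.16°  ✓
  (2,6): δ = 90.21°  ·
  (3,4): δ = 139.90°  ·
  (3,5): δ = 91.26°  ·
  (3,6): δ = 11.21°  ✓
  (4,5): δ = 131.36°  ·
  (4,6): δ = 51.31°  ·
  (5,6): δ = 99.95°  ·
antipodal pairs: 7

count = 7; pairs: (0,3), (0,4), (1,3), (1,4), (2,4), (2,5), (3,6)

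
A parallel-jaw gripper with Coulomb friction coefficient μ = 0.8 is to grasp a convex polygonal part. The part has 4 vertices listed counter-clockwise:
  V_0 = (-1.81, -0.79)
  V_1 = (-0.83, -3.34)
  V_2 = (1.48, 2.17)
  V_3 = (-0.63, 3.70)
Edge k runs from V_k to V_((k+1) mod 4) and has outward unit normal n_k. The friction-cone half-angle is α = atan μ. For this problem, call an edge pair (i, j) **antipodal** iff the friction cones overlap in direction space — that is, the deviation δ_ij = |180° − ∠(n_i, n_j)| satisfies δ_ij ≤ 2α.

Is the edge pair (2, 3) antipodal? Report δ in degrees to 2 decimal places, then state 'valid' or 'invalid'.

α = atan 0.8 = 38.66°;  2α = 77.32°
edge 2: e_2 = (-2.11, +1.53);  n_2 = (+0.5870, +0.8096)
edge 3: e_3 = (-1.18, -4.49);  n_3 = (-0.9672, +0.2542)
∠(n_2, n_3) = 111.22°
δ = |180° − 111.22°| = 68.78°
68.78° ≤ 2α = 77.32°  →  valid

δ = 68.78°, valid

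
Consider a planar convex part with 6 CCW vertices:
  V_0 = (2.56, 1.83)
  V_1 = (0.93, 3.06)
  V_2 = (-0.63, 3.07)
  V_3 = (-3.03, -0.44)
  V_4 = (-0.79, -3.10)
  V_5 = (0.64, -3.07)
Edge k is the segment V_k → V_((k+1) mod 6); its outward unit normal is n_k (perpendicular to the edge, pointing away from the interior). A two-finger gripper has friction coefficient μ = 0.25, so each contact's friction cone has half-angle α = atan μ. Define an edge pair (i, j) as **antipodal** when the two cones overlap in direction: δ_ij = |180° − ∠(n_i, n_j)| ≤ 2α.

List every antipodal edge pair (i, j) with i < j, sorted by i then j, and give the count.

α = atan 0.25 = 14.04°;  2α = 28.07°
n_0 = (+0.6023, +0.7982)
n_1 = (+0.0064, +1.0000)
n_2 = (-0.8255, +0.5644)
n_3 = (-0.7649, -0.6441)
n_4 = (+0.0210, -0.9998)
n_5 = (+0.9311, -0.3648)
  (0,1): δ = 143.33°  ·
  (0,2): δ = 87.32°  ·
  (0,3): δ = 12.86°  ✓
  (0,4): δ = 38.24°  ·
  (0,5): δ = 105.64°  ·
  (1,2): δ = 124.00°  ·
  (1,3): δ = 49.53°  ·
  (1,4): δ = 1.57°  ✓
  (1,5): δ = 68.97°  ·
  (2,3): δ = 105.54°  ·
  (2,4): δ = 54.44°  ·
  (2,5): δ = 12.97°  ✓
  (3,4): δ = 128.90°  ·
  (3,5): δ = 61.50°  ·
  (4,5): δ = 112.60°  ·
antipodal pairs: 3

count = 3; pairs: (0,3), (1,4), (2,5)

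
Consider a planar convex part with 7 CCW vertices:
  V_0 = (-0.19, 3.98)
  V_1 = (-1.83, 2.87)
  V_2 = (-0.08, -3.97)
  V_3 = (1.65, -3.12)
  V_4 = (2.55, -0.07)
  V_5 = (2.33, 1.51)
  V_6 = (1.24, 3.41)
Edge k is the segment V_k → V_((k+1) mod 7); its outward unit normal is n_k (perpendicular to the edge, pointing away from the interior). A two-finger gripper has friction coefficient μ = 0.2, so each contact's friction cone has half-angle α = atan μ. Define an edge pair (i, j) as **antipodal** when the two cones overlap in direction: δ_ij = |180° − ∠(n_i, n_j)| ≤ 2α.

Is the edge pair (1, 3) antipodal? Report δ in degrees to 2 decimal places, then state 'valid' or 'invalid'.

δ = 30.79°, invalid

α = atan 0.2 = 11.31°;  2α = 22.62°
edge 1: e_1 = (+1.75, -6.84);  n_1 = (-0.9688, -0.2479)
edge 3: e_3 = (+0.90, +3.05);  n_3 = (+0.9591, -0.2830)
∠(n_1, n_3) = 149.21°
δ = |180° − 149.21°| = 30.79°
30.79° > 2α = 22.62°  →  invalid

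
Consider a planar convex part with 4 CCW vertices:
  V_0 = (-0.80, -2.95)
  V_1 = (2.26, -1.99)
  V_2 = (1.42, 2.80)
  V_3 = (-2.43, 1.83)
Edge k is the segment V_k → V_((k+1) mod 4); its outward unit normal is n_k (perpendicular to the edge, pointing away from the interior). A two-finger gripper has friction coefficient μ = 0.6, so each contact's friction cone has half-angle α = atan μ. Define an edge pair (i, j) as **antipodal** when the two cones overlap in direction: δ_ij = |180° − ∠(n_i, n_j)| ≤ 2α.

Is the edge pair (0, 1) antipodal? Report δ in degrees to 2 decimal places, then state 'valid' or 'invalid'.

α = atan 0.6 = 30.96°;  2α = 61.93°
edge 0: e_0 = (+3.06, +0.96);  n_0 = (+0.2993, -0.9541)
edge 1: e_1 = (-0.84, +4.79);  n_1 = (+0.9850, +0.1727)
∠(n_0, n_1) = 82.53°
δ = |180° − 82.53°| = 97.47°
97.47° > 2α = 61.93°  →  invalid

δ = 97.47°, invalid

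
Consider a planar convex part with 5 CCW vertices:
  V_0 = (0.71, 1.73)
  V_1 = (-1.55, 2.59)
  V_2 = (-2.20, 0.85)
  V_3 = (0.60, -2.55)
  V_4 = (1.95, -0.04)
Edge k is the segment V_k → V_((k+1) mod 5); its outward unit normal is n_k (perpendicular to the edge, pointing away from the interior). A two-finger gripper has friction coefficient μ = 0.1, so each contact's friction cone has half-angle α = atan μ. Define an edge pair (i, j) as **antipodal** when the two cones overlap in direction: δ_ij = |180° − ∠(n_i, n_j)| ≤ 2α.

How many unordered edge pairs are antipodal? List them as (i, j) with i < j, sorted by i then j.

count = 2; pairs: (1,3), (2,4)

α = atan 0.1 = 5.71°;  2α = 11.42°
n_0 = (+0.3557, +0.9346)
n_1 = (-0.9368, +0.3499)
n_2 = (-0.7719, -0.6357)
n_3 = (+0.8807, -0.4737)
n_4 = (+0.8190, +0.5738)
  (0,1): δ = 89.65°  ·
  (0,2): δ = 29.69°  ·
  (0,3): δ = 82.56°  ·
  (0,4): δ = 145.85°  ·
  (1,2): δ = 120.04°  ·
  (1,3): δ = 7.79°  ✓
  (1,4): δ = 55.50°  ·
  (2,3): δ = 67.75°  ·
  (2,4): δ = 4.46°  ✓
  (3,4): δ = 116.71°  ·
antipodal pairs: 2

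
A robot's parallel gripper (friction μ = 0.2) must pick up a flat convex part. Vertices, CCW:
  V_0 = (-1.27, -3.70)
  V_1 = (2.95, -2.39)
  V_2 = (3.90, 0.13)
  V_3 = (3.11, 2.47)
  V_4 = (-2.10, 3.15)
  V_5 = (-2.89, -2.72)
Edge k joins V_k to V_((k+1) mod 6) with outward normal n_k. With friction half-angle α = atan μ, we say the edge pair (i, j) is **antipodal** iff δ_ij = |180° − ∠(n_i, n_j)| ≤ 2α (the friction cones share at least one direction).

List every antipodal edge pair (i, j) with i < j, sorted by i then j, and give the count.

count = 1; pairs: (1,4)

α = atan 0.2 = 11.31°;  2α = 22.62°
n_0 = (+0.2965, -0.9550)
n_1 = (+0.9357, -0.3528)
n_2 = (+0.9475, +0.3199)
n_3 = (+0.1294, +0.9916)
n_4 = (-0.9911, +0.1334)
n_5 = (-0.5176, -0.8556)
  (0,1): δ = 127.90°  ·
  (0,2): δ = 88.59°  ·
  (0,3): δ = 24.68°  ·
  (0,4): δ = 65.09°  ·
  (0,5): δ = 131.58°  ·
  (1,2): δ = 140.69°  ·
  (1,3): δ = 76.78°  ·
  (1,4): δ = 12.99°  ✓
  (1,5): δ = 79.48°  ·
  (2,3): δ = 116.09°  ·
  (2,4): δ = 26.32°  ·
  (2,5): δ = 40.17°  ·
  (3,4): δ = 90.23°  ·
  (3,5): δ = 23.74°  ·
  (4,5): δ = 113.51°  ·
antipodal pairs: 1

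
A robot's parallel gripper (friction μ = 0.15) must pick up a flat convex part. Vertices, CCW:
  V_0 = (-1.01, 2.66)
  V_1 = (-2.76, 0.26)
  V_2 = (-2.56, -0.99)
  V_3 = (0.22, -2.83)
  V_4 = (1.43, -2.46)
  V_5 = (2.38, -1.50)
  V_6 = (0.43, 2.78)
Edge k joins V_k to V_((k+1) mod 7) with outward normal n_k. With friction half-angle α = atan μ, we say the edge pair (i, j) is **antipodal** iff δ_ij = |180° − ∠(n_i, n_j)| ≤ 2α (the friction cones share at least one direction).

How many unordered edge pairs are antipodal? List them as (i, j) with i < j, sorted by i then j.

α = atan 0.15 = 8.53°;  2α = 17.06°
n_0 = (-0.8080, +0.5892)
n_1 = (-0.9874, -0.1580)
n_2 = (-0.5519, -0.8339)
n_3 = (+0.2924, -0.9563)
n_4 = (+0.7108, -0.7034)
n_5 = (+0.9100, +0.4146)
n_6 = (-0.0830, +0.9965)
  (0,1): δ = 134.81°  ·
  (0,2): δ = 87.40°  ·
  (0,3): δ = 36.90°  ·
  (0,4): δ = 8.60°  ✓
  (0,5): δ = 60.59°  ·
  (0,6): δ = 130.86°  ·
  (1,2): δ = 132.59°  ·
  (1,3): δ = 82.09°  ·
  (1,4): δ = 53.79°  ·
  (1,5): δ = 15.40°  ✓
  (1,6): δ = 85.67°  ·
  (2,3): δ = 129.50°  ·
  (2,4): δ = 101.20°  ·
  (2,5): δ = 32.01°  ·
  (2,6): δ = 38.26°  ·
  (3,4): δ = 151.70°  ·
  (3,5): δ = 82.51°  ·
  (3,6): δ = 12.24°  ✓
  (4,5): δ = 110.81°  ·
  (4,6): δ = 40.54°  ·
  (5,6): δ = 109.73°  ·
antipodal pairs: 3

count = 3; pairs: (0,4), (1,5), (3,6)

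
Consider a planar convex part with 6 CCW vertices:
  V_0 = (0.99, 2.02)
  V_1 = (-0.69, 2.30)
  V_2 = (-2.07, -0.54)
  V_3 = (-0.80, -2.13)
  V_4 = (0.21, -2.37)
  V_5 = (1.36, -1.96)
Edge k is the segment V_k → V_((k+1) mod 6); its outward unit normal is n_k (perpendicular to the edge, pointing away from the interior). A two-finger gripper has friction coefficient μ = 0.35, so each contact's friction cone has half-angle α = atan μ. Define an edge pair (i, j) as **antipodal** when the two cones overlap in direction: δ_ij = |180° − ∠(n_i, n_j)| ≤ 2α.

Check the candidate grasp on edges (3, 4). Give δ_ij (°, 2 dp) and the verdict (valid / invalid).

δ = 147.01°, invalid

α = atan 0.35 = 19.29°;  2α = 38.58°
edge 3: e_3 = (+1.01, -0.24);  n_3 = (-0.2312, -0.9729)
edge 4: e_4 = (+1.15, +0.41);  n_4 = (+0.3358, -0.9419)
∠(n_3, n_4) = 32.99°
δ = |180° − 32.99°| = 147.01°
147.01° > 2α = 38.58°  →  invalid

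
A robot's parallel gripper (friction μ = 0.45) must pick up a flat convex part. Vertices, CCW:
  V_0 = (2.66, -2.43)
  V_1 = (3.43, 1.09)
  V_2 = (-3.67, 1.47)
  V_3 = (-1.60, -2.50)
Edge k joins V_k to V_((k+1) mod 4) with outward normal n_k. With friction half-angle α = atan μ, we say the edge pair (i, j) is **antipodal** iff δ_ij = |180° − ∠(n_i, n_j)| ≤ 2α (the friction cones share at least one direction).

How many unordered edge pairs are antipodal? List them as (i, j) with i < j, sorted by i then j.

α = atan 0.45 = 24.23°;  2α = 48.46°
n_0 = (+0.9769, -0.2137)
n_1 = (+0.0534, +0.9986)
n_2 = (-0.8867, -0.4623)
n_3 = (+0.0164, -0.9999)
  (0,1): δ = 80.72°  ·
  (0,2): δ = 39.88°  ✓
  (0,3): δ = 103.28°  ·
  (1,2): δ = 59.40°  ·
  (1,3): δ = 4.01°  ✓
  (2,3): δ = 116.60°  ·
antipodal pairs: 2

count = 2; pairs: (0,2), (1,3)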